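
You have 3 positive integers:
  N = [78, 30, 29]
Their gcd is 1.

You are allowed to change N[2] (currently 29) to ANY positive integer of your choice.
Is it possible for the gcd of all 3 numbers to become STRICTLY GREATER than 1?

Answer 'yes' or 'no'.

Current gcd = 1
gcd of all OTHER numbers (without N[2]=29): gcd([78, 30]) = 6
The new gcd after any change is gcd(6, new_value).
This can be at most 6.
Since 6 > old gcd 1, the gcd CAN increase (e.g., set N[2] = 6).

Answer: yes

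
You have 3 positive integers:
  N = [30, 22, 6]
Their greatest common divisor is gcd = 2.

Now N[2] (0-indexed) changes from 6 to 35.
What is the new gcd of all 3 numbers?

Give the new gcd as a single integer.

Answer: 1

Derivation:
Numbers: [30, 22, 6], gcd = 2
Change: index 2, 6 -> 35
gcd of the OTHER numbers (without index 2): gcd([30, 22]) = 2
New gcd = gcd(g_others, new_val) = gcd(2, 35) = 1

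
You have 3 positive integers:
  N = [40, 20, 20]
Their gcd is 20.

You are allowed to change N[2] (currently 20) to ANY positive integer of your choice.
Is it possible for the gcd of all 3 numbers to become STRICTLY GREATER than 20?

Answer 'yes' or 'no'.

Current gcd = 20
gcd of all OTHER numbers (without N[2]=20): gcd([40, 20]) = 20
The new gcd after any change is gcd(20, new_value).
This can be at most 20.
Since 20 = old gcd 20, the gcd can only stay the same or decrease.

Answer: no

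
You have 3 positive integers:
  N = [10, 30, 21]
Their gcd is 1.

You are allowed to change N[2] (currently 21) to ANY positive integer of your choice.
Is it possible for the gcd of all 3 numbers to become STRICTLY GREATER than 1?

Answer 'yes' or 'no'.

Answer: yes

Derivation:
Current gcd = 1
gcd of all OTHER numbers (without N[2]=21): gcd([10, 30]) = 10
The new gcd after any change is gcd(10, new_value).
This can be at most 10.
Since 10 > old gcd 1, the gcd CAN increase (e.g., set N[2] = 10).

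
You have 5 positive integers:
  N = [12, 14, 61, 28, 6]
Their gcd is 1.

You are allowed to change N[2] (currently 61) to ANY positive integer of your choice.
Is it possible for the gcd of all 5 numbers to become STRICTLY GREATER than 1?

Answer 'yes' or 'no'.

Current gcd = 1
gcd of all OTHER numbers (without N[2]=61): gcd([12, 14, 28, 6]) = 2
The new gcd after any change is gcd(2, new_value).
This can be at most 2.
Since 2 > old gcd 1, the gcd CAN increase (e.g., set N[2] = 2).

Answer: yes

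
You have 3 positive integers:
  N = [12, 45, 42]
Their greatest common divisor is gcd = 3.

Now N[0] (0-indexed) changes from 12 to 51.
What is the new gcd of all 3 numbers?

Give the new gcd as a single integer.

Answer: 3

Derivation:
Numbers: [12, 45, 42], gcd = 3
Change: index 0, 12 -> 51
gcd of the OTHER numbers (without index 0): gcd([45, 42]) = 3
New gcd = gcd(g_others, new_val) = gcd(3, 51) = 3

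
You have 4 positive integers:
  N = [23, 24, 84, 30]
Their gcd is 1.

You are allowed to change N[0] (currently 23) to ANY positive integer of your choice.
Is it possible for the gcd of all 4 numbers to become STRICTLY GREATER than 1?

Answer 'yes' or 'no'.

Answer: yes

Derivation:
Current gcd = 1
gcd of all OTHER numbers (without N[0]=23): gcd([24, 84, 30]) = 6
The new gcd after any change is gcd(6, new_value).
This can be at most 6.
Since 6 > old gcd 1, the gcd CAN increase (e.g., set N[0] = 6).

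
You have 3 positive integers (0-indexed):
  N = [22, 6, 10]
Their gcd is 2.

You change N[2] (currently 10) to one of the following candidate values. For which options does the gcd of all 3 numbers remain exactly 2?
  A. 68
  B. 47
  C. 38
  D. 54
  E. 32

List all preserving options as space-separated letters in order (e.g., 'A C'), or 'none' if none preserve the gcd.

Old gcd = 2; gcd of others (without N[2]) = 2
New gcd for candidate v: gcd(2, v). Preserves old gcd iff gcd(2, v) = 2.
  Option A: v=68, gcd(2,68)=2 -> preserves
  Option B: v=47, gcd(2,47)=1 -> changes
  Option C: v=38, gcd(2,38)=2 -> preserves
  Option D: v=54, gcd(2,54)=2 -> preserves
  Option E: v=32, gcd(2,32)=2 -> preserves

Answer: A C D E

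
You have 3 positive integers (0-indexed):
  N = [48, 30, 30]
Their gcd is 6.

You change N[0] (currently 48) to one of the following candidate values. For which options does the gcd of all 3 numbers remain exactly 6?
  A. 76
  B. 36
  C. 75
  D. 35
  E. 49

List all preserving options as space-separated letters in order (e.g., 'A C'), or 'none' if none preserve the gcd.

Old gcd = 6; gcd of others (without N[0]) = 30
New gcd for candidate v: gcd(30, v). Preserves old gcd iff gcd(30, v) = 6.
  Option A: v=76, gcd(30,76)=2 -> changes
  Option B: v=36, gcd(30,36)=6 -> preserves
  Option C: v=75, gcd(30,75)=15 -> changes
  Option D: v=35, gcd(30,35)=5 -> changes
  Option E: v=49, gcd(30,49)=1 -> changes

Answer: B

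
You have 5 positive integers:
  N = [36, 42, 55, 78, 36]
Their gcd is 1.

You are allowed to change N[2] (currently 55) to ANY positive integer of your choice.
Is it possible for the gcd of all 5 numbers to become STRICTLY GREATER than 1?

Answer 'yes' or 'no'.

Answer: yes

Derivation:
Current gcd = 1
gcd of all OTHER numbers (without N[2]=55): gcd([36, 42, 78, 36]) = 6
The new gcd after any change is gcd(6, new_value).
This can be at most 6.
Since 6 > old gcd 1, the gcd CAN increase (e.g., set N[2] = 6).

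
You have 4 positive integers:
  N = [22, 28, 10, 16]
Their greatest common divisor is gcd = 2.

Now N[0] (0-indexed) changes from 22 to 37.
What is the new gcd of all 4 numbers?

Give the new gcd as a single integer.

Numbers: [22, 28, 10, 16], gcd = 2
Change: index 0, 22 -> 37
gcd of the OTHER numbers (without index 0): gcd([28, 10, 16]) = 2
New gcd = gcd(g_others, new_val) = gcd(2, 37) = 1

Answer: 1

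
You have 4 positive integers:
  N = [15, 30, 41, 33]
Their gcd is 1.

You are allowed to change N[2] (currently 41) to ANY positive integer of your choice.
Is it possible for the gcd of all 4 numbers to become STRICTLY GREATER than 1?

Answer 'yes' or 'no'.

Answer: yes

Derivation:
Current gcd = 1
gcd of all OTHER numbers (without N[2]=41): gcd([15, 30, 33]) = 3
The new gcd after any change is gcd(3, new_value).
This can be at most 3.
Since 3 > old gcd 1, the gcd CAN increase (e.g., set N[2] = 3).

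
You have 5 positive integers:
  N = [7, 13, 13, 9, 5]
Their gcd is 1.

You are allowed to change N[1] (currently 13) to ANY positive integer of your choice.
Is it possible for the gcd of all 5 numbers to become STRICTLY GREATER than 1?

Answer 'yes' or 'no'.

Answer: no

Derivation:
Current gcd = 1
gcd of all OTHER numbers (without N[1]=13): gcd([7, 13, 9, 5]) = 1
The new gcd after any change is gcd(1, new_value).
This can be at most 1.
Since 1 = old gcd 1, the gcd can only stay the same or decrease.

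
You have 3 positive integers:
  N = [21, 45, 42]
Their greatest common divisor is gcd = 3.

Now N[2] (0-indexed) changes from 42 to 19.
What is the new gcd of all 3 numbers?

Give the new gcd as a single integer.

Numbers: [21, 45, 42], gcd = 3
Change: index 2, 42 -> 19
gcd of the OTHER numbers (without index 2): gcd([21, 45]) = 3
New gcd = gcd(g_others, new_val) = gcd(3, 19) = 1

Answer: 1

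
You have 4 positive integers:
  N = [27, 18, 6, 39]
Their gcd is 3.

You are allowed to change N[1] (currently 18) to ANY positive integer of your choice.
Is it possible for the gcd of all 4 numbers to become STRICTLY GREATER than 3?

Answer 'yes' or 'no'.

Current gcd = 3
gcd of all OTHER numbers (without N[1]=18): gcd([27, 6, 39]) = 3
The new gcd after any change is gcd(3, new_value).
This can be at most 3.
Since 3 = old gcd 3, the gcd can only stay the same or decrease.

Answer: no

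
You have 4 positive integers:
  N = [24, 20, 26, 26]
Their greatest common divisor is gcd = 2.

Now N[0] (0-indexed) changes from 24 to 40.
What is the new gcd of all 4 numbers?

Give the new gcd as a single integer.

Answer: 2

Derivation:
Numbers: [24, 20, 26, 26], gcd = 2
Change: index 0, 24 -> 40
gcd of the OTHER numbers (without index 0): gcd([20, 26, 26]) = 2
New gcd = gcd(g_others, new_val) = gcd(2, 40) = 2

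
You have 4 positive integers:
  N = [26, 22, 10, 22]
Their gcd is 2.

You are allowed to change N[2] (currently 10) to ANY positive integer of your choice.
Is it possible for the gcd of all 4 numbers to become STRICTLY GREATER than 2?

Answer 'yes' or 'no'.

Current gcd = 2
gcd of all OTHER numbers (without N[2]=10): gcd([26, 22, 22]) = 2
The new gcd after any change is gcd(2, new_value).
This can be at most 2.
Since 2 = old gcd 2, the gcd can only stay the same or decrease.

Answer: no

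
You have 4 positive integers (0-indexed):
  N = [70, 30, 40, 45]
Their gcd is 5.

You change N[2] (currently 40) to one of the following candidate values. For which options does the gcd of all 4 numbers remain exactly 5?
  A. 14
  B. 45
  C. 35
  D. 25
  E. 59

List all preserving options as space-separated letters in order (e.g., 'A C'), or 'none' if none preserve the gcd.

Old gcd = 5; gcd of others (without N[2]) = 5
New gcd for candidate v: gcd(5, v). Preserves old gcd iff gcd(5, v) = 5.
  Option A: v=14, gcd(5,14)=1 -> changes
  Option B: v=45, gcd(5,45)=5 -> preserves
  Option C: v=35, gcd(5,35)=5 -> preserves
  Option D: v=25, gcd(5,25)=5 -> preserves
  Option E: v=59, gcd(5,59)=1 -> changes

Answer: B C D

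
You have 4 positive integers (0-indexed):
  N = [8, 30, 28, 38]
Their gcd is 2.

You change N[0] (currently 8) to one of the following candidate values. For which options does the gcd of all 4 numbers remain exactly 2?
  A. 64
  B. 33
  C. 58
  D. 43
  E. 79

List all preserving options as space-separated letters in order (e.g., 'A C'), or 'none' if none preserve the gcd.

Old gcd = 2; gcd of others (without N[0]) = 2
New gcd for candidate v: gcd(2, v). Preserves old gcd iff gcd(2, v) = 2.
  Option A: v=64, gcd(2,64)=2 -> preserves
  Option B: v=33, gcd(2,33)=1 -> changes
  Option C: v=58, gcd(2,58)=2 -> preserves
  Option D: v=43, gcd(2,43)=1 -> changes
  Option E: v=79, gcd(2,79)=1 -> changes

Answer: A C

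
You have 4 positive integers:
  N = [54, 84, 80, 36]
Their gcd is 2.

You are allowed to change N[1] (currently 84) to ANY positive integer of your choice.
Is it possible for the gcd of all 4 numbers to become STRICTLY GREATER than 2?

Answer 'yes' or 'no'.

Current gcd = 2
gcd of all OTHER numbers (without N[1]=84): gcd([54, 80, 36]) = 2
The new gcd after any change is gcd(2, new_value).
This can be at most 2.
Since 2 = old gcd 2, the gcd can only stay the same or decrease.

Answer: no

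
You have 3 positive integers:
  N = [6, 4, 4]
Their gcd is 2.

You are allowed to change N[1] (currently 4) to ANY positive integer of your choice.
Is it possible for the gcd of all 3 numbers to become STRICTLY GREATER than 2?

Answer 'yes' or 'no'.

Current gcd = 2
gcd of all OTHER numbers (without N[1]=4): gcd([6, 4]) = 2
The new gcd after any change is gcd(2, new_value).
This can be at most 2.
Since 2 = old gcd 2, the gcd can only stay the same or decrease.

Answer: no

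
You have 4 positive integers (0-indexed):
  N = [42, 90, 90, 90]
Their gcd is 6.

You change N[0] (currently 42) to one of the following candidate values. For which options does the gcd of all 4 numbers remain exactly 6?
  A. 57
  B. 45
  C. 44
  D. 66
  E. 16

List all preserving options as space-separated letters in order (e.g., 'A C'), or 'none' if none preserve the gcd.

Answer: D

Derivation:
Old gcd = 6; gcd of others (without N[0]) = 90
New gcd for candidate v: gcd(90, v). Preserves old gcd iff gcd(90, v) = 6.
  Option A: v=57, gcd(90,57)=3 -> changes
  Option B: v=45, gcd(90,45)=45 -> changes
  Option C: v=44, gcd(90,44)=2 -> changes
  Option D: v=66, gcd(90,66)=6 -> preserves
  Option E: v=16, gcd(90,16)=2 -> changes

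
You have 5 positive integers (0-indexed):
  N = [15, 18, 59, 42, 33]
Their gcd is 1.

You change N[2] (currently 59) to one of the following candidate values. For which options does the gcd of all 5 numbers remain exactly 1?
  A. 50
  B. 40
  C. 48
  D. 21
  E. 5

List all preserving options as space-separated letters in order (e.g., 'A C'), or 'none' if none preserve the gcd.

Answer: A B E

Derivation:
Old gcd = 1; gcd of others (without N[2]) = 3
New gcd for candidate v: gcd(3, v). Preserves old gcd iff gcd(3, v) = 1.
  Option A: v=50, gcd(3,50)=1 -> preserves
  Option B: v=40, gcd(3,40)=1 -> preserves
  Option C: v=48, gcd(3,48)=3 -> changes
  Option D: v=21, gcd(3,21)=3 -> changes
  Option E: v=5, gcd(3,5)=1 -> preserves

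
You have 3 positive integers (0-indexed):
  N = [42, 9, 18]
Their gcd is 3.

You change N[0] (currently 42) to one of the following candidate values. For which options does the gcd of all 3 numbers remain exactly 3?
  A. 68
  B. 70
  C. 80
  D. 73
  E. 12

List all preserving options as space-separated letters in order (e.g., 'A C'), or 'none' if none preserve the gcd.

Answer: E

Derivation:
Old gcd = 3; gcd of others (without N[0]) = 9
New gcd for candidate v: gcd(9, v). Preserves old gcd iff gcd(9, v) = 3.
  Option A: v=68, gcd(9,68)=1 -> changes
  Option B: v=70, gcd(9,70)=1 -> changes
  Option C: v=80, gcd(9,80)=1 -> changes
  Option D: v=73, gcd(9,73)=1 -> changes
  Option E: v=12, gcd(9,12)=3 -> preserves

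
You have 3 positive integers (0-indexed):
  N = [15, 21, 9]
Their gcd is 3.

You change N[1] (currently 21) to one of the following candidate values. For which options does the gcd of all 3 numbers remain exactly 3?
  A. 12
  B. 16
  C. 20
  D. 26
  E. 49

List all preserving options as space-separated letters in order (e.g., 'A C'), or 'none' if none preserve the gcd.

Old gcd = 3; gcd of others (without N[1]) = 3
New gcd for candidate v: gcd(3, v). Preserves old gcd iff gcd(3, v) = 3.
  Option A: v=12, gcd(3,12)=3 -> preserves
  Option B: v=16, gcd(3,16)=1 -> changes
  Option C: v=20, gcd(3,20)=1 -> changes
  Option D: v=26, gcd(3,26)=1 -> changes
  Option E: v=49, gcd(3,49)=1 -> changes

Answer: A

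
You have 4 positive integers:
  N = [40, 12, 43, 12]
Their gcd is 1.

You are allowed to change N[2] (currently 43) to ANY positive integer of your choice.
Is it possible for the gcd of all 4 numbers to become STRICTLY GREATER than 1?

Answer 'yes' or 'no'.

Answer: yes

Derivation:
Current gcd = 1
gcd of all OTHER numbers (without N[2]=43): gcd([40, 12, 12]) = 4
The new gcd after any change is gcd(4, new_value).
This can be at most 4.
Since 4 > old gcd 1, the gcd CAN increase (e.g., set N[2] = 4).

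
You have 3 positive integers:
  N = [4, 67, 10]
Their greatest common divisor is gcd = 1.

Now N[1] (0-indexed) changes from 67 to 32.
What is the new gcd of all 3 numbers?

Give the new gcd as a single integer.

Answer: 2

Derivation:
Numbers: [4, 67, 10], gcd = 1
Change: index 1, 67 -> 32
gcd of the OTHER numbers (without index 1): gcd([4, 10]) = 2
New gcd = gcd(g_others, new_val) = gcd(2, 32) = 2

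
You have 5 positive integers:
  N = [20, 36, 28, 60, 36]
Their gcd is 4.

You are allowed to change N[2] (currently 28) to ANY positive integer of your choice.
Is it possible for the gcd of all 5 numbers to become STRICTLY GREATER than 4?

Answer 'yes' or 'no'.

Current gcd = 4
gcd of all OTHER numbers (without N[2]=28): gcd([20, 36, 60, 36]) = 4
The new gcd after any change is gcd(4, new_value).
This can be at most 4.
Since 4 = old gcd 4, the gcd can only stay the same or decrease.

Answer: no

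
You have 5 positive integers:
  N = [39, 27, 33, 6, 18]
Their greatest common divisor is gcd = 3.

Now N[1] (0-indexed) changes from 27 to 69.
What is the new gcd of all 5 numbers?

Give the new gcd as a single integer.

Numbers: [39, 27, 33, 6, 18], gcd = 3
Change: index 1, 27 -> 69
gcd of the OTHER numbers (without index 1): gcd([39, 33, 6, 18]) = 3
New gcd = gcd(g_others, new_val) = gcd(3, 69) = 3

Answer: 3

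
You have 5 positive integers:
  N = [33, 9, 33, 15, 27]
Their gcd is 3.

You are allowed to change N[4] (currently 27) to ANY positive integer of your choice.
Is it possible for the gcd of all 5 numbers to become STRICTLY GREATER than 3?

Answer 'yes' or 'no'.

Current gcd = 3
gcd of all OTHER numbers (without N[4]=27): gcd([33, 9, 33, 15]) = 3
The new gcd after any change is gcd(3, new_value).
This can be at most 3.
Since 3 = old gcd 3, the gcd can only stay the same or decrease.

Answer: no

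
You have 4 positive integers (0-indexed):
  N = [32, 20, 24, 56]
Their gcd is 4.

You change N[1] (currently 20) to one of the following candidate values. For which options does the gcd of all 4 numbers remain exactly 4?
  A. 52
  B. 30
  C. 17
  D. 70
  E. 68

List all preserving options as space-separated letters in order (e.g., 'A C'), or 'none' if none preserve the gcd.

Answer: A E

Derivation:
Old gcd = 4; gcd of others (without N[1]) = 8
New gcd for candidate v: gcd(8, v). Preserves old gcd iff gcd(8, v) = 4.
  Option A: v=52, gcd(8,52)=4 -> preserves
  Option B: v=30, gcd(8,30)=2 -> changes
  Option C: v=17, gcd(8,17)=1 -> changes
  Option D: v=70, gcd(8,70)=2 -> changes
  Option E: v=68, gcd(8,68)=4 -> preserves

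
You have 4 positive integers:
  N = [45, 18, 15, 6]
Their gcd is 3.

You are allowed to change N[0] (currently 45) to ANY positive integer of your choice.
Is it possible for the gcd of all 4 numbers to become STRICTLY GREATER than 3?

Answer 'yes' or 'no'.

Answer: no

Derivation:
Current gcd = 3
gcd of all OTHER numbers (without N[0]=45): gcd([18, 15, 6]) = 3
The new gcd after any change is gcd(3, new_value).
This can be at most 3.
Since 3 = old gcd 3, the gcd can only stay the same or decrease.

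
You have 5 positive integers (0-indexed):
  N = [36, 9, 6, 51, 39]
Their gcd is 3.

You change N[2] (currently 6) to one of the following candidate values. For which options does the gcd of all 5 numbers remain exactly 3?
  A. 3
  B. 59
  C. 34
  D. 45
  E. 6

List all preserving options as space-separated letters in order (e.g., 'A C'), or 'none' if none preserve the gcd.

Old gcd = 3; gcd of others (without N[2]) = 3
New gcd for candidate v: gcd(3, v). Preserves old gcd iff gcd(3, v) = 3.
  Option A: v=3, gcd(3,3)=3 -> preserves
  Option B: v=59, gcd(3,59)=1 -> changes
  Option C: v=34, gcd(3,34)=1 -> changes
  Option D: v=45, gcd(3,45)=3 -> preserves
  Option E: v=6, gcd(3,6)=3 -> preserves

Answer: A D E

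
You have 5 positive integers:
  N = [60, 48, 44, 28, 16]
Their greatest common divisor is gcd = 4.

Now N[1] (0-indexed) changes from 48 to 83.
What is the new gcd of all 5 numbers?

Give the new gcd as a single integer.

Numbers: [60, 48, 44, 28, 16], gcd = 4
Change: index 1, 48 -> 83
gcd of the OTHER numbers (without index 1): gcd([60, 44, 28, 16]) = 4
New gcd = gcd(g_others, new_val) = gcd(4, 83) = 1

Answer: 1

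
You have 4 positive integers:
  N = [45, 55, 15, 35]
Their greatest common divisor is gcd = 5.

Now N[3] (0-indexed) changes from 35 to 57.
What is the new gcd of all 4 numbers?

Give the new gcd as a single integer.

Answer: 1

Derivation:
Numbers: [45, 55, 15, 35], gcd = 5
Change: index 3, 35 -> 57
gcd of the OTHER numbers (without index 3): gcd([45, 55, 15]) = 5
New gcd = gcd(g_others, new_val) = gcd(5, 57) = 1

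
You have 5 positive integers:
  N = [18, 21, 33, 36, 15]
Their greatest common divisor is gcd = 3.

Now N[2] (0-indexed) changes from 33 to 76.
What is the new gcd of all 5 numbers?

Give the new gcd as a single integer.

Numbers: [18, 21, 33, 36, 15], gcd = 3
Change: index 2, 33 -> 76
gcd of the OTHER numbers (without index 2): gcd([18, 21, 36, 15]) = 3
New gcd = gcd(g_others, new_val) = gcd(3, 76) = 1

Answer: 1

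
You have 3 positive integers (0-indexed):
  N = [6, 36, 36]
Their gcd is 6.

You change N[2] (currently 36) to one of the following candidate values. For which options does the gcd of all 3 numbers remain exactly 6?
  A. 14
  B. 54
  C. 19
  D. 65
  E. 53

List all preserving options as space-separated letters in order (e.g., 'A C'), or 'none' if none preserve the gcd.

Old gcd = 6; gcd of others (without N[2]) = 6
New gcd for candidate v: gcd(6, v). Preserves old gcd iff gcd(6, v) = 6.
  Option A: v=14, gcd(6,14)=2 -> changes
  Option B: v=54, gcd(6,54)=6 -> preserves
  Option C: v=19, gcd(6,19)=1 -> changes
  Option D: v=65, gcd(6,65)=1 -> changes
  Option E: v=53, gcd(6,53)=1 -> changes

Answer: B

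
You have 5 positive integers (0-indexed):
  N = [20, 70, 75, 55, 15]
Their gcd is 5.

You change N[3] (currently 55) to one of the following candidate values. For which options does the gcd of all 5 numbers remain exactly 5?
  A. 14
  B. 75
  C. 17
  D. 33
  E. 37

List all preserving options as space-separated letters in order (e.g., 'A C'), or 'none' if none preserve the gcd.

Old gcd = 5; gcd of others (without N[3]) = 5
New gcd for candidate v: gcd(5, v). Preserves old gcd iff gcd(5, v) = 5.
  Option A: v=14, gcd(5,14)=1 -> changes
  Option B: v=75, gcd(5,75)=5 -> preserves
  Option C: v=17, gcd(5,17)=1 -> changes
  Option D: v=33, gcd(5,33)=1 -> changes
  Option E: v=37, gcd(5,37)=1 -> changes

Answer: B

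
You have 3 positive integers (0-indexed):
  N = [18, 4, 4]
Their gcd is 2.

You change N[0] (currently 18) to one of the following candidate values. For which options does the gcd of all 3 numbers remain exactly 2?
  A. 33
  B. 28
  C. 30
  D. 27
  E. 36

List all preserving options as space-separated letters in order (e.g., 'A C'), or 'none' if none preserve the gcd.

Old gcd = 2; gcd of others (without N[0]) = 4
New gcd for candidate v: gcd(4, v). Preserves old gcd iff gcd(4, v) = 2.
  Option A: v=33, gcd(4,33)=1 -> changes
  Option B: v=28, gcd(4,28)=4 -> changes
  Option C: v=30, gcd(4,30)=2 -> preserves
  Option D: v=27, gcd(4,27)=1 -> changes
  Option E: v=36, gcd(4,36)=4 -> changes

Answer: C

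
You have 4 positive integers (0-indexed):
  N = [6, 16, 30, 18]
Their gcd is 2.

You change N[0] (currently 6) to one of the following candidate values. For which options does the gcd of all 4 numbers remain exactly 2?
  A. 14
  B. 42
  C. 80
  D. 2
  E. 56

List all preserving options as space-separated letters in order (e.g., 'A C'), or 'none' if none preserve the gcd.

Answer: A B C D E

Derivation:
Old gcd = 2; gcd of others (without N[0]) = 2
New gcd for candidate v: gcd(2, v). Preserves old gcd iff gcd(2, v) = 2.
  Option A: v=14, gcd(2,14)=2 -> preserves
  Option B: v=42, gcd(2,42)=2 -> preserves
  Option C: v=80, gcd(2,80)=2 -> preserves
  Option D: v=2, gcd(2,2)=2 -> preserves
  Option E: v=56, gcd(2,56)=2 -> preserves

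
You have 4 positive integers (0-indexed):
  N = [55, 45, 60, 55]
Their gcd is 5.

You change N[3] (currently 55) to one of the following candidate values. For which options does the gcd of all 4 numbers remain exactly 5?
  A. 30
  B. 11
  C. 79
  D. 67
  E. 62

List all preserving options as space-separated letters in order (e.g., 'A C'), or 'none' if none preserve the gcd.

Answer: A

Derivation:
Old gcd = 5; gcd of others (without N[3]) = 5
New gcd for candidate v: gcd(5, v). Preserves old gcd iff gcd(5, v) = 5.
  Option A: v=30, gcd(5,30)=5 -> preserves
  Option B: v=11, gcd(5,11)=1 -> changes
  Option C: v=79, gcd(5,79)=1 -> changes
  Option D: v=67, gcd(5,67)=1 -> changes
  Option E: v=62, gcd(5,62)=1 -> changes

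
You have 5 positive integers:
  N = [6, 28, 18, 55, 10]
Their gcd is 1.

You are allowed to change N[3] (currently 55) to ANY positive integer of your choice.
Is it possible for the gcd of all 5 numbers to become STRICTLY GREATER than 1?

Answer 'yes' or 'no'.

Answer: yes

Derivation:
Current gcd = 1
gcd of all OTHER numbers (without N[3]=55): gcd([6, 28, 18, 10]) = 2
The new gcd after any change is gcd(2, new_value).
This can be at most 2.
Since 2 > old gcd 1, the gcd CAN increase (e.g., set N[3] = 2).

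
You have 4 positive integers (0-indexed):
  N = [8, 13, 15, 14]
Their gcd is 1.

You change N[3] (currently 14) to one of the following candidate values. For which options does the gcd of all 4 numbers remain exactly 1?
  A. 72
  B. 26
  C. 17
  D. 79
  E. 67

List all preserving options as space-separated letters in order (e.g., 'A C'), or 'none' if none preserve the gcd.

Old gcd = 1; gcd of others (without N[3]) = 1
New gcd for candidate v: gcd(1, v). Preserves old gcd iff gcd(1, v) = 1.
  Option A: v=72, gcd(1,72)=1 -> preserves
  Option B: v=26, gcd(1,26)=1 -> preserves
  Option C: v=17, gcd(1,17)=1 -> preserves
  Option D: v=79, gcd(1,79)=1 -> preserves
  Option E: v=67, gcd(1,67)=1 -> preserves

Answer: A B C D E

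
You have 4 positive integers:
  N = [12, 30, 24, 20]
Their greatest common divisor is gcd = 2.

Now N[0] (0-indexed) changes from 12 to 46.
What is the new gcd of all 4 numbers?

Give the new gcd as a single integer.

Numbers: [12, 30, 24, 20], gcd = 2
Change: index 0, 12 -> 46
gcd of the OTHER numbers (without index 0): gcd([30, 24, 20]) = 2
New gcd = gcd(g_others, new_val) = gcd(2, 46) = 2

Answer: 2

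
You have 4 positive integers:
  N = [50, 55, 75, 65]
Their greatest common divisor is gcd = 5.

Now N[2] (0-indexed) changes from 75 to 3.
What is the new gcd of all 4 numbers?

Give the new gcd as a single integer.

Answer: 1

Derivation:
Numbers: [50, 55, 75, 65], gcd = 5
Change: index 2, 75 -> 3
gcd of the OTHER numbers (without index 2): gcd([50, 55, 65]) = 5
New gcd = gcd(g_others, new_val) = gcd(5, 3) = 1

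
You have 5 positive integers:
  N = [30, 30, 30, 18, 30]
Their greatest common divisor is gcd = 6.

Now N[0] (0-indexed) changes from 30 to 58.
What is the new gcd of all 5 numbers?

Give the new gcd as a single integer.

Answer: 2

Derivation:
Numbers: [30, 30, 30, 18, 30], gcd = 6
Change: index 0, 30 -> 58
gcd of the OTHER numbers (without index 0): gcd([30, 30, 18, 30]) = 6
New gcd = gcd(g_others, new_val) = gcd(6, 58) = 2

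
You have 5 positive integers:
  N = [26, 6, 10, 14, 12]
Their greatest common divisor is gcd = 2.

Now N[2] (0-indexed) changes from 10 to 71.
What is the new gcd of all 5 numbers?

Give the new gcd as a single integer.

Answer: 1

Derivation:
Numbers: [26, 6, 10, 14, 12], gcd = 2
Change: index 2, 10 -> 71
gcd of the OTHER numbers (without index 2): gcd([26, 6, 14, 12]) = 2
New gcd = gcd(g_others, new_val) = gcd(2, 71) = 1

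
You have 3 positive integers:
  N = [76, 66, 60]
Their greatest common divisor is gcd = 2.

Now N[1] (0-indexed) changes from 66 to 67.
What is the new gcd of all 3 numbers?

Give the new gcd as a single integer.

Numbers: [76, 66, 60], gcd = 2
Change: index 1, 66 -> 67
gcd of the OTHER numbers (without index 1): gcd([76, 60]) = 4
New gcd = gcd(g_others, new_val) = gcd(4, 67) = 1

Answer: 1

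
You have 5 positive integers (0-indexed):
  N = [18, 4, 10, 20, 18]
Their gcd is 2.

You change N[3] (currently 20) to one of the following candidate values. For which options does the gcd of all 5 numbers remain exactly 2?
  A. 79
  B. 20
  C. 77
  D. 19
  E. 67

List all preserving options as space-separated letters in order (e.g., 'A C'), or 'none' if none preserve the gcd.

Old gcd = 2; gcd of others (without N[3]) = 2
New gcd for candidate v: gcd(2, v). Preserves old gcd iff gcd(2, v) = 2.
  Option A: v=79, gcd(2,79)=1 -> changes
  Option B: v=20, gcd(2,20)=2 -> preserves
  Option C: v=77, gcd(2,77)=1 -> changes
  Option D: v=19, gcd(2,19)=1 -> changes
  Option E: v=67, gcd(2,67)=1 -> changes

Answer: B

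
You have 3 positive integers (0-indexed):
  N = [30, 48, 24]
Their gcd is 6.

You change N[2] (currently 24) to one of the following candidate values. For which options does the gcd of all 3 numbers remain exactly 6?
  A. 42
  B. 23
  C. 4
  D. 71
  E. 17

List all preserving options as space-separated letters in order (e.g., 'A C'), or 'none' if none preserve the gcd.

Answer: A

Derivation:
Old gcd = 6; gcd of others (without N[2]) = 6
New gcd for candidate v: gcd(6, v). Preserves old gcd iff gcd(6, v) = 6.
  Option A: v=42, gcd(6,42)=6 -> preserves
  Option B: v=23, gcd(6,23)=1 -> changes
  Option C: v=4, gcd(6,4)=2 -> changes
  Option D: v=71, gcd(6,71)=1 -> changes
  Option E: v=17, gcd(6,17)=1 -> changes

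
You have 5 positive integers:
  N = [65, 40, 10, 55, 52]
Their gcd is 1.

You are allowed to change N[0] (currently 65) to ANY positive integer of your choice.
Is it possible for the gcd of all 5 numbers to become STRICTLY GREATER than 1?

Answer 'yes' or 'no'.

Current gcd = 1
gcd of all OTHER numbers (without N[0]=65): gcd([40, 10, 55, 52]) = 1
The new gcd after any change is gcd(1, new_value).
This can be at most 1.
Since 1 = old gcd 1, the gcd can only stay the same or decrease.

Answer: no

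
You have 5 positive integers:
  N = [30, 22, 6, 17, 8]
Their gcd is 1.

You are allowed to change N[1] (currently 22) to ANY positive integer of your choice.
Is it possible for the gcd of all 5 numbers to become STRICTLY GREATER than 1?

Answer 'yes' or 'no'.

Answer: no

Derivation:
Current gcd = 1
gcd of all OTHER numbers (without N[1]=22): gcd([30, 6, 17, 8]) = 1
The new gcd after any change is gcd(1, new_value).
This can be at most 1.
Since 1 = old gcd 1, the gcd can only stay the same or decrease.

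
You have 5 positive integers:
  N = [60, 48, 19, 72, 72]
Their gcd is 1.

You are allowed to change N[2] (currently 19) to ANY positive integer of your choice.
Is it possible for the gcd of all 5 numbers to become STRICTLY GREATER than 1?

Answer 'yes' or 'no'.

Current gcd = 1
gcd of all OTHER numbers (without N[2]=19): gcd([60, 48, 72, 72]) = 12
The new gcd after any change is gcd(12, new_value).
This can be at most 12.
Since 12 > old gcd 1, the gcd CAN increase (e.g., set N[2] = 12).

Answer: yes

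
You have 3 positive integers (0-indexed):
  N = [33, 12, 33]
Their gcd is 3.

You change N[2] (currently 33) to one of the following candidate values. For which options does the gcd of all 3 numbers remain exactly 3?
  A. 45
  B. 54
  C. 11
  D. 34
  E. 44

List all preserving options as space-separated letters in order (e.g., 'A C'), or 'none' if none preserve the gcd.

Answer: A B

Derivation:
Old gcd = 3; gcd of others (without N[2]) = 3
New gcd for candidate v: gcd(3, v). Preserves old gcd iff gcd(3, v) = 3.
  Option A: v=45, gcd(3,45)=3 -> preserves
  Option B: v=54, gcd(3,54)=3 -> preserves
  Option C: v=11, gcd(3,11)=1 -> changes
  Option D: v=34, gcd(3,34)=1 -> changes
  Option E: v=44, gcd(3,44)=1 -> changes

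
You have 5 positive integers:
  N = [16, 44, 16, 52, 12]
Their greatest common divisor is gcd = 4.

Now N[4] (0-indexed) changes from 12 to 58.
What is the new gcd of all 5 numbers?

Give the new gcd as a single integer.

Numbers: [16, 44, 16, 52, 12], gcd = 4
Change: index 4, 12 -> 58
gcd of the OTHER numbers (without index 4): gcd([16, 44, 16, 52]) = 4
New gcd = gcd(g_others, new_val) = gcd(4, 58) = 2

Answer: 2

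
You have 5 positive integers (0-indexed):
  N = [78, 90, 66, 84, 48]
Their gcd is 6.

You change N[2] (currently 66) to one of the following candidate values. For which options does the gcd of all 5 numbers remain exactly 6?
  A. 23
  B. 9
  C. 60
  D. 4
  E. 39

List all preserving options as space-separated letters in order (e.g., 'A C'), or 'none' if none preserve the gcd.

Old gcd = 6; gcd of others (without N[2]) = 6
New gcd for candidate v: gcd(6, v). Preserves old gcd iff gcd(6, v) = 6.
  Option A: v=23, gcd(6,23)=1 -> changes
  Option B: v=9, gcd(6,9)=3 -> changes
  Option C: v=60, gcd(6,60)=6 -> preserves
  Option D: v=4, gcd(6,4)=2 -> changes
  Option E: v=39, gcd(6,39)=3 -> changes

Answer: C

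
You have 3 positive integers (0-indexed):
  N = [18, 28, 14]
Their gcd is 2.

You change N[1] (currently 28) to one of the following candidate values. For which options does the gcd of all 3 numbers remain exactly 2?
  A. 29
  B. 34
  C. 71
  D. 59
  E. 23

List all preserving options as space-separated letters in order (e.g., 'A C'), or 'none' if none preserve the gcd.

Old gcd = 2; gcd of others (without N[1]) = 2
New gcd for candidate v: gcd(2, v). Preserves old gcd iff gcd(2, v) = 2.
  Option A: v=29, gcd(2,29)=1 -> changes
  Option B: v=34, gcd(2,34)=2 -> preserves
  Option C: v=71, gcd(2,71)=1 -> changes
  Option D: v=59, gcd(2,59)=1 -> changes
  Option E: v=23, gcd(2,23)=1 -> changes

Answer: B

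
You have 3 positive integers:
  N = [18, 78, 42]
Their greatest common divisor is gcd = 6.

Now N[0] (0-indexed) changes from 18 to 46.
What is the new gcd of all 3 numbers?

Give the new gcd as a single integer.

Answer: 2

Derivation:
Numbers: [18, 78, 42], gcd = 6
Change: index 0, 18 -> 46
gcd of the OTHER numbers (without index 0): gcd([78, 42]) = 6
New gcd = gcd(g_others, new_val) = gcd(6, 46) = 2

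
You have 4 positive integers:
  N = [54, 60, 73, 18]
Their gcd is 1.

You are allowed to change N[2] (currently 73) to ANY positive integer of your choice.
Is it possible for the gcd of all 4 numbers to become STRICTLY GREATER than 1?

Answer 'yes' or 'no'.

Answer: yes

Derivation:
Current gcd = 1
gcd of all OTHER numbers (without N[2]=73): gcd([54, 60, 18]) = 6
The new gcd after any change is gcd(6, new_value).
This can be at most 6.
Since 6 > old gcd 1, the gcd CAN increase (e.g., set N[2] = 6).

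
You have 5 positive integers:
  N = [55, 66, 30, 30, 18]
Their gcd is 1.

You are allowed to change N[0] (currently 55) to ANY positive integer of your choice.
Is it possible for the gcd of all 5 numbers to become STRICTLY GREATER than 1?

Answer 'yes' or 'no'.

Answer: yes

Derivation:
Current gcd = 1
gcd of all OTHER numbers (without N[0]=55): gcd([66, 30, 30, 18]) = 6
The new gcd after any change is gcd(6, new_value).
This can be at most 6.
Since 6 > old gcd 1, the gcd CAN increase (e.g., set N[0] = 6).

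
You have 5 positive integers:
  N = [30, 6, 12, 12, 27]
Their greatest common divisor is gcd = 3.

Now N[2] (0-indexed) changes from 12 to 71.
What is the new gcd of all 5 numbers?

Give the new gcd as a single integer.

Numbers: [30, 6, 12, 12, 27], gcd = 3
Change: index 2, 12 -> 71
gcd of the OTHER numbers (without index 2): gcd([30, 6, 12, 27]) = 3
New gcd = gcd(g_others, new_val) = gcd(3, 71) = 1

Answer: 1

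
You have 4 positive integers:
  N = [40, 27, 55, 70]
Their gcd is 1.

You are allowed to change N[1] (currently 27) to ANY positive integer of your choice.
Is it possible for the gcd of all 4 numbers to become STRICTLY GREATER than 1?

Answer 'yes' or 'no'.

Current gcd = 1
gcd of all OTHER numbers (without N[1]=27): gcd([40, 55, 70]) = 5
The new gcd after any change is gcd(5, new_value).
This can be at most 5.
Since 5 > old gcd 1, the gcd CAN increase (e.g., set N[1] = 5).

Answer: yes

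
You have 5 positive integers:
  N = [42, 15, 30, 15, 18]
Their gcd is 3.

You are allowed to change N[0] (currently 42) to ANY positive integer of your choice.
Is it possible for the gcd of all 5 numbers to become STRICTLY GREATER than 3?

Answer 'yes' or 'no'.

Current gcd = 3
gcd of all OTHER numbers (without N[0]=42): gcd([15, 30, 15, 18]) = 3
The new gcd after any change is gcd(3, new_value).
This can be at most 3.
Since 3 = old gcd 3, the gcd can only stay the same or decrease.

Answer: no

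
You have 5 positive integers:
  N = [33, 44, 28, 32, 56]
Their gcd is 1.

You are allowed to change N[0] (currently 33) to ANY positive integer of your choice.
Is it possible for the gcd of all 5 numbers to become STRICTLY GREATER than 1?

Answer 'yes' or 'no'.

Answer: yes

Derivation:
Current gcd = 1
gcd of all OTHER numbers (without N[0]=33): gcd([44, 28, 32, 56]) = 4
The new gcd after any change is gcd(4, new_value).
This can be at most 4.
Since 4 > old gcd 1, the gcd CAN increase (e.g., set N[0] = 4).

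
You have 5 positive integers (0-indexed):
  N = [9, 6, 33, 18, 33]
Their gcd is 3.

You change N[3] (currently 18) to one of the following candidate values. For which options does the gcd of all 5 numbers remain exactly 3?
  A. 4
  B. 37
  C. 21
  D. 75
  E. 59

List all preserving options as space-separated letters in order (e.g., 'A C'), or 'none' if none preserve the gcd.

Old gcd = 3; gcd of others (without N[3]) = 3
New gcd for candidate v: gcd(3, v). Preserves old gcd iff gcd(3, v) = 3.
  Option A: v=4, gcd(3,4)=1 -> changes
  Option B: v=37, gcd(3,37)=1 -> changes
  Option C: v=21, gcd(3,21)=3 -> preserves
  Option D: v=75, gcd(3,75)=3 -> preserves
  Option E: v=59, gcd(3,59)=1 -> changes

Answer: C D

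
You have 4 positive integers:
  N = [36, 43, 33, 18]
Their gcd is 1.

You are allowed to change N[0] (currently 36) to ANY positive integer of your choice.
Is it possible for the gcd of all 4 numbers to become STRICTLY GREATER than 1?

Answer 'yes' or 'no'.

Current gcd = 1
gcd of all OTHER numbers (without N[0]=36): gcd([43, 33, 18]) = 1
The new gcd after any change is gcd(1, new_value).
This can be at most 1.
Since 1 = old gcd 1, the gcd can only stay the same or decrease.

Answer: no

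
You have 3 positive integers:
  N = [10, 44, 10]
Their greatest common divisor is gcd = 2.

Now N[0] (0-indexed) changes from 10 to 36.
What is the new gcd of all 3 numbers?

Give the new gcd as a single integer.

Answer: 2

Derivation:
Numbers: [10, 44, 10], gcd = 2
Change: index 0, 10 -> 36
gcd of the OTHER numbers (without index 0): gcd([44, 10]) = 2
New gcd = gcd(g_others, new_val) = gcd(2, 36) = 2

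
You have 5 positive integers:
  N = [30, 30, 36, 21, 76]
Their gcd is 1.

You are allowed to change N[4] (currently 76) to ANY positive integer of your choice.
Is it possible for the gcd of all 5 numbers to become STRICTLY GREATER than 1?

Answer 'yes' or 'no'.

Answer: yes

Derivation:
Current gcd = 1
gcd of all OTHER numbers (without N[4]=76): gcd([30, 30, 36, 21]) = 3
The new gcd after any change is gcd(3, new_value).
This can be at most 3.
Since 3 > old gcd 1, the gcd CAN increase (e.g., set N[4] = 3).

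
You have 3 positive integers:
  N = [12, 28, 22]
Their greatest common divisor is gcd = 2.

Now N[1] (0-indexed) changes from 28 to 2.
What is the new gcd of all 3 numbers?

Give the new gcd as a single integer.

Answer: 2

Derivation:
Numbers: [12, 28, 22], gcd = 2
Change: index 1, 28 -> 2
gcd of the OTHER numbers (without index 1): gcd([12, 22]) = 2
New gcd = gcd(g_others, new_val) = gcd(2, 2) = 2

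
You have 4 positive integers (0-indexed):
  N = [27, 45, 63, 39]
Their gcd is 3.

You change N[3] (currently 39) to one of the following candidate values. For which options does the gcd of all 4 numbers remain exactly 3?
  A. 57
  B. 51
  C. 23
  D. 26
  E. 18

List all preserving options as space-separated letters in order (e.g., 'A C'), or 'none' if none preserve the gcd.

Answer: A B

Derivation:
Old gcd = 3; gcd of others (without N[3]) = 9
New gcd for candidate v: gcd(9, v). Preserves old gcd iff gcd(9, v) = 3.
  Option A: v=57, gcd(9,57)=3 -> preserves
  Option B: v=51, gcd(9,51)=3 -> preserves
  Option C: v=23, gcd(9,23)=1 -> changes
  Option D: v=26, gcd(9,26)=1 -> changes
  Option E: v=18, gcd(9,18)=9 -> changes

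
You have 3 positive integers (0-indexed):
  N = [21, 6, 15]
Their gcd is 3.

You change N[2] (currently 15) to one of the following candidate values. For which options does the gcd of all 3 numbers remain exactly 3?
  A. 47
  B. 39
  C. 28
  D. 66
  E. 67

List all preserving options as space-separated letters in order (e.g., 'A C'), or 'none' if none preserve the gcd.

Answer: B D

Derivation:
Old gcd = 3; gcd of others (without N[2]) = 3
New gcd for candidate v: gcd(3, v). Preserves old gcd iff gcd(3, v) = 3.
  Option A: v=47, gcd(3,47)=1 -> changes
  Option B: v=39, gcd(3,39)=3 -> preserves
  Option C: v=28, gcd(3,28)=1 -> changes
  Option D: v=66, gcd(3,66)=3 -> preserves
  Option E: v=67, gcd(3,67)=1 -> changes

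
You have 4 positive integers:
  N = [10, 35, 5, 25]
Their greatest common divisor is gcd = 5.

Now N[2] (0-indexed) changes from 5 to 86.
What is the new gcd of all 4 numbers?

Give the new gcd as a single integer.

Answer: 1

Derivation:
Numbers: [10, 35, 5, 25], gcd = 5
Change: index 2, 5 -> 86
gcd of the OTHER numbers (without index 2): gcd([10, 35, 25]) = 5
New gcd = gcd(g_others, new_val) = gcd(5, 86) = 1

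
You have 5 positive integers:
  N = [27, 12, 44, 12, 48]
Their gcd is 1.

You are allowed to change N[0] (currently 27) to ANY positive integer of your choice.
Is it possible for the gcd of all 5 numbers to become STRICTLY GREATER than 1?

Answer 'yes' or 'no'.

Current gcd = 1
gcd of all OTHER numbers (without N[0]=27): gcd([12, 44, 12, 48]) = 4
The new gcd after any change is gcd(4, new_value).
This can be at most 4.
Since 4 > old gcd 1, the gcd CAN increase (e.g., set N[0] = 4).

Answer: yes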